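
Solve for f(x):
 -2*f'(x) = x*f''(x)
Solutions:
 f(x) = C1 + C2/x


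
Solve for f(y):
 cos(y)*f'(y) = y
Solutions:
 f(y) = C1 + Integral(y/cos(y), y)


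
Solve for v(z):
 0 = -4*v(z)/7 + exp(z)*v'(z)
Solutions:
 v(z) = C1*exp(-4*exp(-z)/7)


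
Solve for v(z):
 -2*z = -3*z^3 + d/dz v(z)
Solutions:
 v(z) = C1 + 3*z^4/4 - z^2


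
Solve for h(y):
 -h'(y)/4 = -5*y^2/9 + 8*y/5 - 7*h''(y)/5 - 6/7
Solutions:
 h(y) = C1 + C2*exp(5*y/28) + 20*y^3/27 + 416*y^2/45 + 168472*y/1575


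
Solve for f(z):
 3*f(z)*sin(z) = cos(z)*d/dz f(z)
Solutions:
 f(z) = C1/cos(z)^3


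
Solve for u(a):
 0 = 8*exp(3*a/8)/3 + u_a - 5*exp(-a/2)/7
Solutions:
 u(a) = C1 - 64*exp(3*a/8)/9 - 10*exp(-a/2)/7


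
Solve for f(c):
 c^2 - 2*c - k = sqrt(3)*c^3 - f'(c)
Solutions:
 f(c) = C1 + sqrt(3)*c^4/4 - c^3/3 + c^2 + c*k


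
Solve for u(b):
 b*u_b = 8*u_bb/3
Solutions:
 u(b) = C1 + C2*erfi(sqrt(3)*b/4)


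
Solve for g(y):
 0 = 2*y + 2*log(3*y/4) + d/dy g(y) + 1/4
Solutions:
 g(y) = C1 - y^2 - 2*y*log(y) + y*log(16/9) + 7*y/4


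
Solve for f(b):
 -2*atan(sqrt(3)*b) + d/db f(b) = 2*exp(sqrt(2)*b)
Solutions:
 f(b) = C1 + 2*b*atan(sqrt(3)*b) + sqrt(2)*exp(sqrt(2)*b) - sqrt(3)*log(3*b^2 + 1)/3


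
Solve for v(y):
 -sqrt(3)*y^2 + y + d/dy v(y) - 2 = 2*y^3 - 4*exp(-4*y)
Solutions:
 v(y) = C1 + y^4/2 + sqrt(3)*y^3/3 - y^2/2 + 2*y + exp(-4*y)


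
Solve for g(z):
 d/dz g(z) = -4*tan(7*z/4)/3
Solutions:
 g(z) = C1 + 16*log(cos(7*z/4))/21


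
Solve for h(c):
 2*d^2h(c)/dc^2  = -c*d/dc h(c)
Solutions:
 h(c) = C1 + C2*erf(c/2)


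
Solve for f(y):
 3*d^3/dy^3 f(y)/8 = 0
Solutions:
 f(y) = C1 + C2*y + C3*y^2


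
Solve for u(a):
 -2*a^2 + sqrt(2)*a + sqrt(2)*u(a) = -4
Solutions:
 u(a) = sqrt(2)*a^2 - a - 2*sqrt(2)


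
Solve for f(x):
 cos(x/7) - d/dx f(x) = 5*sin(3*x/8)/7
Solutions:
 f(x) = C1 + 7*sin(x/7) + 40*cos(3*x/8)/21


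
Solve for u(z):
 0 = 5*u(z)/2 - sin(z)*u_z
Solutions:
 u(z) = C1*(cos(z) - 1)^(5/4)/(cos(z) + 1)^(5/4)


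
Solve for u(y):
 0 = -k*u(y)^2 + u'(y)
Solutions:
 u(y) = -1/(C1 + k*y)


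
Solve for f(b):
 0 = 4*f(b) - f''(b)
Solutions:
 f(b) = C1*exp(-2*b) + C2*exp(2*b)


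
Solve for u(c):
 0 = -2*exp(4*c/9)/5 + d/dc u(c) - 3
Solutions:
 u(c) = C1 + 3*c + 9*exp(4*c/9)/10


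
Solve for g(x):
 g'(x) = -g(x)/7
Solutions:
 g(x) = C1*exp(-x/7)


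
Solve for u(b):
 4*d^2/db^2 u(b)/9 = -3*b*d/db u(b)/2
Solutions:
 u(b) = C1 + C2*erf(3*sqrt(3)*b/4)


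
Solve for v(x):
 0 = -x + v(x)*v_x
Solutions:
 v(x) = -sqrt(C1 + x^2)
 v(x) = sqrt(C1 + x^2)


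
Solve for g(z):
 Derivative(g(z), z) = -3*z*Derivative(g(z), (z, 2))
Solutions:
 g(z) = C1 + C2*z^(2/3)


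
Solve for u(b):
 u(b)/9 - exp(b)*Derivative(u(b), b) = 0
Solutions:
 u(b) = C1*exp(-exp(-b)/9)


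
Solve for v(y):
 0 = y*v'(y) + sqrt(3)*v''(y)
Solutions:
 v(y) = C1 + C2*erf(sqrt(2)*3^(3/4)*y/6)


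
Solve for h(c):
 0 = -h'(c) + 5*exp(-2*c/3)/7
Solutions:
 h(c) = C1 - 15*exp(-2*c/3)/14


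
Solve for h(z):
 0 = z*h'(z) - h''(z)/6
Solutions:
 h(z) = C1 + C2*erfi(sqrt(3)*z)


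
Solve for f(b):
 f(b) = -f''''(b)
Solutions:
 f(b) = (C1*sin(sqrt(2)*b/2) + C2*cos(sqrt(2)*b/2))*exp(-sqrt(2)*b/2) + (C3*sin(sqrt(2)*b/2) + C4*cos(sqrt(2)*b/2))*exp(sqrt(2)*b/2)


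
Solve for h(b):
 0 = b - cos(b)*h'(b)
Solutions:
 h(b) = C1 + Integral(b/cos(b), b)


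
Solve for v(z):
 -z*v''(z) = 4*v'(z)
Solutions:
 v(z) = C1 + C2/z^3


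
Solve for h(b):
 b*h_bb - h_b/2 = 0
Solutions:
 h(b) = C1 + C2*b^(3/2)


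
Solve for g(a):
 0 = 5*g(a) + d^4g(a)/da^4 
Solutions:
 g(a) = (C1*sin(sqrt(2)*5^(1/4)*a/2) + C2*cos(sqrt(2)*5^(1/4)*a/2))*exp(-sqrt(2)*5^(1/4)*a/2) + (C3*sin(sqrt(2)*5^(1/4)*a/2) + C4*cos(sqrt(2)*5^(1/4)*a/2))*exp(sqrt(2)*5^(1/4)*a/2)


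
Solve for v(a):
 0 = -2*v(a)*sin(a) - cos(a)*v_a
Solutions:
 v(a) = C1*cos(a)^2


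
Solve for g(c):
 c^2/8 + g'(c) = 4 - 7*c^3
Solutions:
 g(c) = C1 - 7*c^4/4 - c^3/24 + 4*c


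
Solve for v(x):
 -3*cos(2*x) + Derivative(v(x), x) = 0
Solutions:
 v(x) = C1 + 3*sin(2*x)/2


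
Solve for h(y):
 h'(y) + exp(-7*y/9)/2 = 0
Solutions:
 h(y) = C1 + 9*exp(-7*y/9)/14


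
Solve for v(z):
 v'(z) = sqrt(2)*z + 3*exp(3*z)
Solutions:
 v(z) = C1 + sqrt(2)*z^2/2 + exp(3*z)


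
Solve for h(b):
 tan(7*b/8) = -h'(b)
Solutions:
 h(b) = C1 + 8*log(cos(7*b/8))/7


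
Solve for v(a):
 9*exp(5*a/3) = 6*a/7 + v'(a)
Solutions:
 v(a) = C1 - 3*a^2/7 + 27*exp(5*a/3)/5


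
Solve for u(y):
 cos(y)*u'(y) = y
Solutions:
 u(y) = C1 + Integral(y/cos(y), y)


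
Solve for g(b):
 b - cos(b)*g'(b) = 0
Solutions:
 g(b) = C1 + Integral(b/cos(b), b)


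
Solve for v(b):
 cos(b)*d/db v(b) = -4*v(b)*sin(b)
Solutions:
 v(b) = C1*cos(b)^4


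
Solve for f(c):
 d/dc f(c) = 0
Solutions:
 f(c) = C1


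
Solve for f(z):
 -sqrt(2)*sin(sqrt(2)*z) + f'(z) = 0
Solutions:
 f(z) = C1 - cos(sqrt(2)*z)


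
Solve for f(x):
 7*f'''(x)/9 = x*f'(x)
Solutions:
 f(x) = C1 + Integral(C2*airyai(21^(2/3)*x/7) + C3*airybi(21^(2/3)*x/7), x)


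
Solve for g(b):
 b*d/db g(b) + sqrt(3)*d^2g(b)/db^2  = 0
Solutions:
 g(b) = C1 + C2*erf(sqrt(2)*3^(3/4)*b/6)


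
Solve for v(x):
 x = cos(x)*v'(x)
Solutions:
 v(x) = C1 + Integral(x/cos(x), x)


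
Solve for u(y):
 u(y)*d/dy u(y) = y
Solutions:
 u(y) = -sqrt(C1 + y^2)
 u(y) = sqrt(C1 + y^2)


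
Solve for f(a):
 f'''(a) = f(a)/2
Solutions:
 f(a) = C3*exp(2^(2/3)*a/2) + (C1*sin(2^(2/3)*sqrt(3)*a/4) + C2*cos(2^(2/3)*sqrt(3)*a/4))*exp(-2^(2/3)*a/4)


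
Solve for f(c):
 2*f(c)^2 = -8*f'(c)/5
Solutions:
 f(c) = 4/(C1 + 5*c)


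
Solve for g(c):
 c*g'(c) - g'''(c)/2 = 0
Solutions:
 g(c) = C1 + Integral(C2*airyai(2^(1/3)*c) + C3*airybi(2^(1/3)*c), c)


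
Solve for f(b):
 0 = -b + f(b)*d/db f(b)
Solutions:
 f(b) = -sqrt(C1 + b^2)
 f(b) = sqrt(C1 + b^2)


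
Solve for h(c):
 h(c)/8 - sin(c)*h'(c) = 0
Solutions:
 h(c) = C1*(cos(c) - 1)^(1/16)/(cos(c) + 1)^(1/16)


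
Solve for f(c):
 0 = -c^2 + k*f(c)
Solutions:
 f(c) = c^2/k


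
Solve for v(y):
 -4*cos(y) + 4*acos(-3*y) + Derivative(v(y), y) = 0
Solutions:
 v(y) = C1 - 4*y*acos(-3*y) - 4*sqrt(1 - 9*y^2)/3 + 4*sin(y)


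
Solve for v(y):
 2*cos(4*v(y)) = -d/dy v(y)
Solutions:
 v(y) = -asin((C1 + exp(16*y))/(C1 - exp(16*y)))/4 + pi/4
 v(y) = asin((C1 + exp(16*y))/(C1 - exp(16*y)))/4


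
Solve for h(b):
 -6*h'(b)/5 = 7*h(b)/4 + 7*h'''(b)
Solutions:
 h(b) = C1*exp(-35^(1/3)*b*(-(1225 + sqrt(1518545))^(1/3) + 8*35^(1/3)/(1225 + sqrt(1518545))^(1/3))/140)*sin(sqrt(3)*35^(1/3)*b*(8*35^(1/3)/(1225 + sqrt(1518545))^(1/3) + (1225 + sqrt(1518545))^(1/3))/140) + C2*exp(-35^(1/3)*b*(-(1225 + sqrt(1518545))^(1/3) + 8*35^(1/3)/(1225 + sqrt(1518545))^(1/3))/140)*cos(sqrt(3)*35^(1/3)*b*(8*35^(1/3)/(1225 + sqrt(1518545))^(1/3) + (1225 + sqrt(1518545))^(1/3))/140) + C3*exp(35^(1/3)*b*(-(1225 + sqrt(1518545))^(1/3) + 8*35^(1/3)/(1225 + sqrt(1518545))^(1/3))/70)


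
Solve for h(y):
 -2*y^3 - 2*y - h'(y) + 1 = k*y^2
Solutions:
 h(y) = C1 - k*y^3/3 - y^4/2 - y^2 + y


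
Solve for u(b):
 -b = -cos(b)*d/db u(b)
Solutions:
 u(b) = C1 + Integral(b/cos(b), b)


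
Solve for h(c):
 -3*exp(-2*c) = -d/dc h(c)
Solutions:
 h(c) = C1 - 3*exp(-2*c)/2


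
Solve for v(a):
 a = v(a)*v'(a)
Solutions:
 v(a) = -sqrt(C1 + a^2)
 v(a) = sqrt(C1 + a^2)


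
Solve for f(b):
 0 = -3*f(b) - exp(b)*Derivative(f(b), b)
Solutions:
 f(b) = C1*exp(3*exp(-b))


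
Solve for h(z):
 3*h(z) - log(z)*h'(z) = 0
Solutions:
 h(z) = C1*exp(3*li(z))


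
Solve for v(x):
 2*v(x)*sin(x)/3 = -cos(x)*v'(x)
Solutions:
 v(x) = C1*cos(x)^(2/3)


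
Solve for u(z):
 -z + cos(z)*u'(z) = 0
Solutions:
 u(z) = C1 + Integral(z/cos(z), z)


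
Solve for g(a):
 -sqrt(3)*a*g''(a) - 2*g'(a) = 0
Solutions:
 g(a) = C1 + C2*a^(1 - 2*sqrt(3)/3)


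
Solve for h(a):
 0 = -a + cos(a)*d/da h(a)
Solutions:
 h(a) = C1 + Integral(a/cos(a), a)


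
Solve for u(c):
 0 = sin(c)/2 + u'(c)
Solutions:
 u(c) = C1 + cos(c)/2


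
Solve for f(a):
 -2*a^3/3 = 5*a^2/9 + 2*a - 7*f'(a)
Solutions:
 f(a) = C1 + a^4/42 + 5*a^3/189 + a^2/7


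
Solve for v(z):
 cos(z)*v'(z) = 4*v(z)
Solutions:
 v(z) = C1*(sin(z)^2 + 2*sin(z) + 1)/(sin(z)^2 - 2*sin(z) + 1)


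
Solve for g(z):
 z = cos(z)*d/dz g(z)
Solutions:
 g(z) = C1 + Integral(z/cos(z), z)


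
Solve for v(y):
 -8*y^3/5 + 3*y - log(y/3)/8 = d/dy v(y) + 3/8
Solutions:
 v(y) = C1 - 2*y^4/5 + 3*y^2/2 - y*log(y)/8 - y/4 + y*log(3)/8


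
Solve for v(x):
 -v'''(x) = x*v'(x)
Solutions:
 v(x) = C1 + Integral(C2*airyai(-x) + C3*airybi(-x), x)


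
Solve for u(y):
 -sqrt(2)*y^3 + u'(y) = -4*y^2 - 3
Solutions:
 u(y) = C1 + sqrt(2)*y^4/4 - 4*y^3/3 - 3*y


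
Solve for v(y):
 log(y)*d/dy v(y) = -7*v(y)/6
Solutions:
 v(y) = C1*exp(-7*li(y)/6)


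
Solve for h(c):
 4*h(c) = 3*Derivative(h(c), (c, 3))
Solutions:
 h(c) = C3*exp(6^(2/3)*c/3) + (C1*sin(2^(2/3)*3^(1/6)*c/2) + C2*cos(2^(2/3)*3^(1/6)*c/2))*exp(-6^(2/3)*c/6)


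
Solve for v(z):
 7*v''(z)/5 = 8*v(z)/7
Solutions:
 v(z) = C1*exp(-2*sqrt(10)*z/7) + C2*exp(2*sqrt(10)*z/7)


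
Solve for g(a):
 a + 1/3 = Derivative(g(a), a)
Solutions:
 g(a) = C1 + a^2/2 + a/3


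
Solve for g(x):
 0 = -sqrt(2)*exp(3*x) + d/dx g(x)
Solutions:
 g(x) = C1 + sqrt(2)*exp(3*x)/3


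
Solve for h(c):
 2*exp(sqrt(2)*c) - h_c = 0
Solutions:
 h(c) = C1 + sqrt(2)*exp(sqrt(2)*c)


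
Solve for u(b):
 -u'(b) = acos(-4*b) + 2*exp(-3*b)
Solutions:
 u(b) = C1 - b*acos(-4*b) - sqrt(1 - 16*b^2)/4 + 2*exp(-3*b)/3


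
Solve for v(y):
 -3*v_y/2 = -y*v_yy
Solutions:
 v(y) = C1 + C2*y^(5/2)


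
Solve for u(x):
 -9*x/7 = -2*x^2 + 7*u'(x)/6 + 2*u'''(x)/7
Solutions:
 u(x) = C1 + C2*sin(7*sqrt(3)*x/6) + C3*cos(7*sqrt(3)*x/6) + 4*x^3/7 - 27*x^2/49 - 288*x/343


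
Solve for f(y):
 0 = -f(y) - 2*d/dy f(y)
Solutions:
 f(y) = C1*exp(-y/2)


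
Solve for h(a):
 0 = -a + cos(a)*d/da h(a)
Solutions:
 h(a) = C1 + Integral(a/cos(a), a)


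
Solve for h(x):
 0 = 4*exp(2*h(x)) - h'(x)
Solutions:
 h(x) = log(-sqrt(-1/(C1 + 4*x))) - log(2)/2
 h(x) = log(-1/(C1 + 4*x))/2 - log(2)/2


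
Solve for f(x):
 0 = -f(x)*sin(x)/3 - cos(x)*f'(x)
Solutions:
 f(x) = C1*cos(x)^(1/3)


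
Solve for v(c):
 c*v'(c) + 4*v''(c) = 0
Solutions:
 v(c) = C1 + C2*erf(sqrt(2)*c/4)


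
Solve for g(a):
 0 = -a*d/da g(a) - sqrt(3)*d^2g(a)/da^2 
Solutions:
 g(a) = C1 + C2*erf(sqrt(2)*3^(3/4)*a/6)


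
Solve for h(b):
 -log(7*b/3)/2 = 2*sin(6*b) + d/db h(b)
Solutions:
 h(b) = C1 - b*log(b)/2 - b*log(7) + b/2 + b*log(21)/2 + cos(6*b)/3


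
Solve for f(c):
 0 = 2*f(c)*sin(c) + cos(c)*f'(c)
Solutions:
 f(c) = C1*cos(c)^2


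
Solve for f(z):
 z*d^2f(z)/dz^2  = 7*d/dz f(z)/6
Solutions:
 f(z) = C1 + C2*z^(13/6)


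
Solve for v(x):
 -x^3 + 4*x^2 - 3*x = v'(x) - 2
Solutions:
 v(x) = C1 - x^4/4 + 4*x^3/3 - 3*x^2/2 + 2*x


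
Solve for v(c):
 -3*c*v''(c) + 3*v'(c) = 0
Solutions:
 v(c) = C1 + C2*c^2


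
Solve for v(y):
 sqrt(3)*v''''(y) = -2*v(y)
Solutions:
 v(y) = (C1*sin(2^(3/4)*3^(7/8)*y/6) + C2*cos(2^(3/4)*3^(7/8)*y/6))*exp(-2^(3/4)*3^(7/8)*y/6) + (C3*sin(2^(3/4)*3^(7/8)*y/6) + C4*cos(2^(3/4)*3^(7/8)*y/6))*exp(2^(3/4)*3^(7/8)*y/6)


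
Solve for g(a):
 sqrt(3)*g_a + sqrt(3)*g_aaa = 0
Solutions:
 g(a) = C1 + C2*sin(a) + C3*cos(a)


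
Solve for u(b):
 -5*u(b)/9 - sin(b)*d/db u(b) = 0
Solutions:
 u(b) = C1*(cos(b) + 1)^(5/18)/(cos(b) - 1)^(5/18)


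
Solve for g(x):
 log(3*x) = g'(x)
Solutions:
 g(x) = C1 + x*log(x) - x + x*log(3)


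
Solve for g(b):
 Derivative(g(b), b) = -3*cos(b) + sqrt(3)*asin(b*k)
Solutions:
 g(b) = C1 + sqrt(3)*Piecewise((b*asin(b*k) + sqrt(-b^2*k^2 + 1)/k, Ne(k, 0)), (0, True)) - 3*sin(b)


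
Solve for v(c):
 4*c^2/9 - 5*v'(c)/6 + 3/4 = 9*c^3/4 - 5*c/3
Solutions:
 v(c) = C1 - 27*c^4/40 + 8*c^3/45 + c^2 + 9*c/10


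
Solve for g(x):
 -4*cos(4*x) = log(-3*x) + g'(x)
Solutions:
 g(x) = C1 - x*log(-x) - x*log(3) + x - sin(4*x)


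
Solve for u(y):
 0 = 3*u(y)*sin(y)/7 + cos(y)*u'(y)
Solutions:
 u(y) = C1*cos(y)^(3/7)


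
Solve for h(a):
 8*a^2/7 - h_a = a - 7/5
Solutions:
 h(a) = C1 + 8*a^3/21 - a^2/2 + 7*a/5


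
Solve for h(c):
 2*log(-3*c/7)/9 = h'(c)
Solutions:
 h(c) = C1 + 2*c*log(-c)/9 + 2*c*(-log(7) - 1 + log(3))/9


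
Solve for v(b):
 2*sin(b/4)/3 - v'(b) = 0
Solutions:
 v(b) = C1 - 8*cos(b/4)/3


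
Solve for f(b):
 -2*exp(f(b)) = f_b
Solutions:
 f(b) = log(1/(C1 + 2*b))


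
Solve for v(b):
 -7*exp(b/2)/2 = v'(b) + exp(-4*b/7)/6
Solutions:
 v(b) = C1 - 7*exp(b/2) + 7*exp(-4*b/7)/24


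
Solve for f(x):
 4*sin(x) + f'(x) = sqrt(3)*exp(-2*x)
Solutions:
 f(x) = C1 + 4*cos(x) - sqrt(3)*exp(-2*x)/2


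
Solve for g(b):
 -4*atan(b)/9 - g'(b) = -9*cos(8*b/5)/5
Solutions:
 g(b) = C1 - 4*b*atan(b)/9 + 2*log(b^2 + 1)/9 + 9*sin(8*b/5)/8


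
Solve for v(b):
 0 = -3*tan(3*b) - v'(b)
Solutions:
 v(b) = C1 + log(cos(3*b))


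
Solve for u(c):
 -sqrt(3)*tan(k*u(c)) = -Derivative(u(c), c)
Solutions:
 u(c) = Piecewise((-asin(exp(C1*k + sqrt(3)*c*k))/k + pi/k, Ne(k, 0)), (nan, True))
 u(c) = Piecewise((asin(exp(C1*k + sqrt(3)*c*k))/k, Ne(k, 0)), (nan, True))


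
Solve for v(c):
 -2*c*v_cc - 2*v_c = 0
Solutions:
 v(c) = C1 + C2*log(c)


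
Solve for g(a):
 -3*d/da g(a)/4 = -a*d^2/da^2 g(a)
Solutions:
 g(a) = C1 + C2*a^(7/4)


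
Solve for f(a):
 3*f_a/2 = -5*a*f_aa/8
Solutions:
 f(a) = C1 + C2/a^(7/5)


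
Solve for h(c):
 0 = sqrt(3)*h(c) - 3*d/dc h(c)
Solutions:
 h(c) = C1*exp(sqrt(3)*c/3)


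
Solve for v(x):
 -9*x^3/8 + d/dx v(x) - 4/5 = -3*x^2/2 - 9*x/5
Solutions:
 v(x) = C1 + 9*x^4/32 - x^3/2 - 9*x^2/10 + 4*x/5


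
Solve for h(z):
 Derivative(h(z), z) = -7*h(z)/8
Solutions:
 h(z) = C1*exp(-7*z/8)


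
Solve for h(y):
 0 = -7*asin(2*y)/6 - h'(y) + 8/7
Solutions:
 h(y) = C1 - 7*y*asin(2*y)/6 + 8*y/7 - 7*sqrt(1 - 4*y^2)/12


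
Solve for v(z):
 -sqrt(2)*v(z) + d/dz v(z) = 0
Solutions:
 v(z) = C1*exp(sqrt(2)*z)


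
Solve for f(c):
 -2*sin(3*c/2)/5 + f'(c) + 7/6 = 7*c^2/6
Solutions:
 f(c) = C1 + 7*c^3/18 - 7*c/6 - 4*cos(3*c/2)/15


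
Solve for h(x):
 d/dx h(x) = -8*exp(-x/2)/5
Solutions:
 h(x) = C1 + 16*exp(-x/2)/5


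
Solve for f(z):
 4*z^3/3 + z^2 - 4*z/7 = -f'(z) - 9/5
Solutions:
 f(z) = C1 - z^4/3 - z^3/3 + 2*z^2/7 - 9*z/5


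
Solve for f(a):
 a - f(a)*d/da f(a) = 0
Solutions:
 f(a) = -sqrt(C1 + a^2)
 f(a) = sqrt(C1 + a^2)


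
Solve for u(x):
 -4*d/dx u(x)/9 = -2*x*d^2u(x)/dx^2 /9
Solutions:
 u(x) = C1 + C2*x^3


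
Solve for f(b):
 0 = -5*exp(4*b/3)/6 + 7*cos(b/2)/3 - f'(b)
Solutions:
 f(b) = C1 - 5*exp(4*b/3)/8 + 14*sin(b/2)/3


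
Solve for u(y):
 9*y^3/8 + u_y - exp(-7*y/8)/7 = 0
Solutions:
 u(y) = C1 - 9*y^4/32 - 8*exp(-7*y/8)/49


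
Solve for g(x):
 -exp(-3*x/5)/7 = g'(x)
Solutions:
 g(x) = C1 + 5*exp(-3*x/5)/21


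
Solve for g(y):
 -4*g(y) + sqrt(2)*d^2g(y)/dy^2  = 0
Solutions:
 g(y) = C1*exp(-2^(3/4)*y) + C2*exp(2^(3/4)*y)


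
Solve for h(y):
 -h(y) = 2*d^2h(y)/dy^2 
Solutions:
 h(y) = C1*sin(sqrt(2)*y/2) + C2*cos(sqrt(2)*y/2)


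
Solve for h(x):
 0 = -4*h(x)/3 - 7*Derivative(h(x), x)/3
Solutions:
 h(x) = C1*exp(-4*x/7)


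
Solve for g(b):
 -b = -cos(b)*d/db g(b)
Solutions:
 g(b) = C1 + Integral(b/cos(b), b)


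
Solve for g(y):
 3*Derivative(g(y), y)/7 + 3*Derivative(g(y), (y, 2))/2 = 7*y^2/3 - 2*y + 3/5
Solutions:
 g(y) = C1 + C2*exp(-2*y/7) + 49*y^3/27 - 385*y^2/18 + 13601*y/90


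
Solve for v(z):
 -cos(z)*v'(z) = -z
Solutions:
 v(z) = C1 + Integral(z/cos(z), z)


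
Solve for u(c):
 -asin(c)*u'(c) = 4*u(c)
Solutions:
 u(c) = C1*exp(-4*Integral(1/asin(c), c))


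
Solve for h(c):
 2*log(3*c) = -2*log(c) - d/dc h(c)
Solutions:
 h(c) = C1 - 4*c*log(c) - c*log(9) + 4*c


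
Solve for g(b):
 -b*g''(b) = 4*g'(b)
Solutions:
 g(b) = C1 + C2/b^3


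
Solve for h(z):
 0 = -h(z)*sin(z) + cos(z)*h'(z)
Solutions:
 h(z) = C1/cos(z)


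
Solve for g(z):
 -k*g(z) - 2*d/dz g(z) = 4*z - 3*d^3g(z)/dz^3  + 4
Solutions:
 g(z) = C1*exp(-2^(1/3)*z*(2^(1/3)*(-9*k + sqrt(81*k^2 - 32))^(1/3) + 4/(-9*k + sqrt(81*k^2 - 32))^(1/3))/6) + C2*exp(2^(1/3)*z*(2^(1/3)*(-9*k + sqrt(81*k^2 - 32))^(1/3) - 2^(1/3)*sqrt(3)*I*(-9*k + sqrt(81*k^2 - 32))^(1/3) - 16/((-1 + sqrt(3)*I)*(-9*k + sqrt(81*k^2 - 32))^(1/3)))/12) + C3*exp(2^(1/3)*z*(2^(1/3)*(-9*k + sqrt(81*k^2 - 32))^(1/3) + 2^(1/3)*sqrt(3)*I*(-9*k + sqrt(81*k^2 - 32))^(1/3) + 16/((1 + sqrt(3)*I)*(-9*k + sqrt(81*k^2 - 32))^(1/3)))/12) - 4*z/k - 4/k + 8/k^2


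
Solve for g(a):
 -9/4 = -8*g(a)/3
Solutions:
 g(a) = 27/32


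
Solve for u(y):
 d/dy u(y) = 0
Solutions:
 u(y) = C1


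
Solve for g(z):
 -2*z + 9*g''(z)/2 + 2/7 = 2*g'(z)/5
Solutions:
 g(z) = C1 + C2*exp(4*z/45) - 5*z^2/2 - 1555*z/28


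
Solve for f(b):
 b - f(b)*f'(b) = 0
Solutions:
 f(b) = -sqrt(C1 + b^2)
 f(b) = sqrt(C1 + b^2)


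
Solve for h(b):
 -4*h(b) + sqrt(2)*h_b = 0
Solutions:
 h(b) = C1*exp(2*sqrt(2)*b)


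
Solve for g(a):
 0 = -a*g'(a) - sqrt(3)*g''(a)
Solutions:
 g(a) = C1 + C2*erf(sqrt(2)*3^(3/4)*a/6)


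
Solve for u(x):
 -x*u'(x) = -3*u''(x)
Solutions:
 u(x) = C1 + C2*erfi(sqrt(6)*x/6)


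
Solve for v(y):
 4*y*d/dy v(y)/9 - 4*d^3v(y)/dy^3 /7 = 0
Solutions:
 v(y) = C1 + Integral(C2*airyai(21^(1/3)*y/3) + C3*airybi(21^(1/3)*y/3), y)


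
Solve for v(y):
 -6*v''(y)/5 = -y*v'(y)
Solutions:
 v(y) = C1 + C2*erfi(sqrt(15)*y/6)


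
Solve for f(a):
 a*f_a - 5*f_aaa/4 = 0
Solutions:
 f(a) = C1 + Integral(C2*airyai(10^(2/3)*a/5) + C3*airybi(10^(2/3)*a/5), a)


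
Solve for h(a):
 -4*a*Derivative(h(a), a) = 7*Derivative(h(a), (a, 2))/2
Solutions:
 h(a) = C1 + C2*erf(2*sqrt(7)*a/7)


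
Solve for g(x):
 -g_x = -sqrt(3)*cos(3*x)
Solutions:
 g(x) = C1 + sqrt(3)*sin(3*x)/3


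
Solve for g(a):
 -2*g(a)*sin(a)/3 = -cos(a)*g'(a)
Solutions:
 g(a) = C1/cos(a)^(2/3)


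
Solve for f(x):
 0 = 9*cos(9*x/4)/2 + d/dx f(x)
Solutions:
 f(x) = C1 - 2*sin(9*x/4)


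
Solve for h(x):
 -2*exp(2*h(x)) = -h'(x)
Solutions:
 h(x) = log(-sqrt(-1/(C1 + 2*x))) - log(2)/2
 h(x) = log(-1/(C1 + 2*x))/2 - log(2)/2


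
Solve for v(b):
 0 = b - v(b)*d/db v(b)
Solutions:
 v(b) = -sqrt(C1 + b^2)
 v(b) = sqrt(C1 + b^2)


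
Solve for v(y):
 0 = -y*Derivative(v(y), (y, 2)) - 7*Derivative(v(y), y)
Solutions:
 v(y) = C1 + C2/y^6


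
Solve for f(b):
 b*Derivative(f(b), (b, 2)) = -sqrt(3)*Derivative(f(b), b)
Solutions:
 f(b) = C1 + C2*b^(1 - sqrt(3))


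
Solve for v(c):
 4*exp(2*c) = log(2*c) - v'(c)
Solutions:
 v(c) = C1 + c*log(c) + c*(-1 + log(2)) - 2*exp(2*c)


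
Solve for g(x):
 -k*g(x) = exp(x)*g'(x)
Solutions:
 g(x) = C1*exp(k*exp(-x))


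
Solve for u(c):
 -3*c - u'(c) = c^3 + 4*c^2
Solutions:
 u(c) = C1 - c^4/4 - 4*c^3/3 - 3*c^2/2


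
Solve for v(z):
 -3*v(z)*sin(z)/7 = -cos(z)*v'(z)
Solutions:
 v(z) = C1/cos(z)^(3/7)


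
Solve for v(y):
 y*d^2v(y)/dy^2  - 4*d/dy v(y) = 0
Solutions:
 v(y) = C1 + C2*y^5


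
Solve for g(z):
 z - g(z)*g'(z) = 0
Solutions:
 g(z) = -sqrt(C1 + z^2)
 g(z) = sqrt(C1 + z^2)


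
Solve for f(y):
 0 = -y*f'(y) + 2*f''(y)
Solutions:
 f(y) = C1 + C2*erfi(y/2)


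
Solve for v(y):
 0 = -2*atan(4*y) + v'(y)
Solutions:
 v(y) = C1 + 2*y*atan(4*y) - log(16*y^2 + 1)/4


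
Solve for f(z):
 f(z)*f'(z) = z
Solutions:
 f(z) = -sqrt(C1 + z^2)
 f(z) = sqrt(C1 + z^2)


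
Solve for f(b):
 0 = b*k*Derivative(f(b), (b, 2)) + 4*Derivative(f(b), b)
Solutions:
 f(b) = C1 + b^(((re(k) - 4)*re(k) + im(k)^2)/(re(k)^2 + im(k)^2))*(C2*sin(4*log(b)*Abs(im(k))/(re(k)^2 + im(k)^2)) + C3*cos(4*log(b)*im(k)/(re(k)^2 + im(k)^2)))


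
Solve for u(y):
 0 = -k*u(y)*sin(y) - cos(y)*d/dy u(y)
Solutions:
 u(y) = C1*exp(k*log(cos(y)))


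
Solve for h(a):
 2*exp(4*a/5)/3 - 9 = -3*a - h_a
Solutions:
 h(a) = C1 - 3*a^2/2 + 9*a - 5*exp(4*a/5)/6


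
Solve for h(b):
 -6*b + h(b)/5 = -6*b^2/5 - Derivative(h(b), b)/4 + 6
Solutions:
 h(b) = C1*exp(-4*b/5) - 6*b^2 + 45*b - 105/4


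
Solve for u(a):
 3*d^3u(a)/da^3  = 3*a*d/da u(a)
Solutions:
 u(a) = C1 + Integral(C2*airyai(a) + C3*airybi(a), a)


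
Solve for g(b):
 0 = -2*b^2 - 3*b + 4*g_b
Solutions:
 g(b) = C1 + b^3/6 + 3*b^2/8


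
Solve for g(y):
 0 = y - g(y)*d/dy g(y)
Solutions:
 g(y) = -sqrt(C1 + y^2)
 g(y) = sqrt(C1 + y^2)


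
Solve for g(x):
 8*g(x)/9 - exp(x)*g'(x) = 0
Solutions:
 g(x) = C1*exp(-8*exp(-x)/9)


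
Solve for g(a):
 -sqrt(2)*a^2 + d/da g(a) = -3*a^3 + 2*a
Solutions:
 g(a) = C1 - 3*a^4/4 + sqrt(2)*a^3/3 + a^2


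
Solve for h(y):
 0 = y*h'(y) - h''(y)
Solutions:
 h(y) = C1 + C2*erfi(sqrt(2)*y/2)


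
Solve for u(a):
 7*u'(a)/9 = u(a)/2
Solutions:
 u(a) = C1*exp(9*a/14)


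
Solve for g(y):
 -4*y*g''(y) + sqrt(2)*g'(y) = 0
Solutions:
 g(y) = C1 + C2*y^(sqrt(2)/4 + 1)


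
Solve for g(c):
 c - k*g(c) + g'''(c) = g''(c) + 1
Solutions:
 g(c) = C1*exp(c*(-(-27*k/2 + sqrt((27*k + 2)^2 - 4)/2 - 1)^(1/3) + 1 - 1/(-27*k/2 + sqrt((27*k + 2)^2 - 4)/2 - 1)^(1/3))/3) + C2*exp(c*((-27*k/2 + sqrt((27*k + 2)^2 - 4)/2 - 1)^(1/3) - sqrt(3)*I*(-27*k/2 + sqrt((27*k + 2)^2 - 4)/2 - 1)^(1/3) + 2 - 4/((-1 + sqrt(3)*I)*(-27*k/2 + sqrt((27*k + 2)^2 - 4)/2 - 1)^(1/3)))/6) + C3*exp(c*((-27*k/2 + sqrt((27*k + 2)^2 - 4)/2 - 1)^(1/3) + sqrt(3)*I*(-27*k/2 + sqrt((27*k + 2)^2 - 4)/2 - 1)^(1/3) + 2 + 4/((1 + sqrt(3)*I)*(-27*k/2 + sqrt((27*k + 2)^2 - 4)/2 - 1)^(1/3)))/6) + c/k - 1/k


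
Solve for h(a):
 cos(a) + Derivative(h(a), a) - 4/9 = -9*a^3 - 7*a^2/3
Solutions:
 h(a) = C1 - 9*a^4/4 - 7*a^3/9 + 4*a/9 - sin(a)


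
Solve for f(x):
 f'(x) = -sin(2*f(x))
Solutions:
 f(x) = pi - acos((-C1 - exp(4*x))/(C1 - exp(4*x)))/2
 f(x) = acos((-C1 - exp(4*x))/(C1 - exp(4*x)))/2


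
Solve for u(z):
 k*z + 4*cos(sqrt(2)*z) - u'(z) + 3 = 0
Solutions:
 u(z) = C1 + k*z^2/2 + 3*z + 2*sqrt(2)*sin(sqrt(2)*z)


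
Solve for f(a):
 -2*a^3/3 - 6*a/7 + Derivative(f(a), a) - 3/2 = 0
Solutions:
 f(a) = C1 + a^4/6 + 3*a^2/7 + 3*a/2


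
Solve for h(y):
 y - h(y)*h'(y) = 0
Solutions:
 h(y) = -sqrt(C1 + y^2)
 h(y) = sqrt(C1 + y^2)


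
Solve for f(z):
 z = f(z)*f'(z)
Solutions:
 f(z) = -sqrt(C1 + z^2)
 f(z) = sqrt(C1 + z^2)


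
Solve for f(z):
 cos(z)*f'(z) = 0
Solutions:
 f(z) = C1


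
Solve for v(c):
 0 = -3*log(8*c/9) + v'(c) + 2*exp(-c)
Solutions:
 v(c) = C1 + 3*c*log(c) + 3*c*(-2*log(3) - 1 + 3*log(2)) + 2*exp(-c)


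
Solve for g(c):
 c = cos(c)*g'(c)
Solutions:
 g(c) = C1 + Integral(c/cos(c), c)


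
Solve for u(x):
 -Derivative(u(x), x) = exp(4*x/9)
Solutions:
 u(x) = C1 - 9*exp(4*x/9)/4


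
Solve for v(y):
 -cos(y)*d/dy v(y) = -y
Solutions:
 v(y) = C1 + Integral(y/cos(y), y)


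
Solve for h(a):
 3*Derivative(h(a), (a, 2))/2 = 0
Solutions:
 h(a) = C1 + C2*a


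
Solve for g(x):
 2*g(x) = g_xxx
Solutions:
 g(x) = C3*exp(2^(1/3)*x) + (C1*sin(2^(1/3)*sqrt(3)*x/2) + C2*cos(2^(1/3)*sqrt(3)*x/2))*exp(-2^(1/3)*x/2)


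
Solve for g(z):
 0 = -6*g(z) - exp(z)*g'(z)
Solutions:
 g(z) = C1*exp(6*exp(-z))


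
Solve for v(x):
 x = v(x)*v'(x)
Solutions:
 v(x) = -sqrt(C1 + x^2)
 v(x) = sqrt(C1 + x^2)


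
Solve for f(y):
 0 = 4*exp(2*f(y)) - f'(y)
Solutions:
 f(y) = log(-sqrt(-1/(C1 + 4*y))) - log(2)/2
 f(y) = log(-1/(C1 + 4*y))/2 - log(2)/2


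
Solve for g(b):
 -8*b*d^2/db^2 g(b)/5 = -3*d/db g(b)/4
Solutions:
 g(b) = C1 + C2*b^(47/32)


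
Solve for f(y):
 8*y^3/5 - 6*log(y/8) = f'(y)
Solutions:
 f(y) = C1 + 2*y^4/5 - 6*y*log(y) + 6*y + y*log(262144)


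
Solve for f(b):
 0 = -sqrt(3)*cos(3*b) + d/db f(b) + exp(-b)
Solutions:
 f(b) = C1 + sqrt(3)*sin(3*b)/3 + exp(-b)


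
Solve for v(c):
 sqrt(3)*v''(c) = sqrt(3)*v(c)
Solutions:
 v(c) = C1*exp(-c) + C2*exp(c)


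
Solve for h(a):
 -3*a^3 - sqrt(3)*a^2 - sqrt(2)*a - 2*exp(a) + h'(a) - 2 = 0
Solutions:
 h(a) = C1 + 3*a^4/4 + sqrt(3)*a^3/3 + sqrt(2)*a^2/2 + 2*a + 2*exp(a)


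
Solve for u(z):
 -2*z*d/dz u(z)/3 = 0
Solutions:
 u(z) = C1


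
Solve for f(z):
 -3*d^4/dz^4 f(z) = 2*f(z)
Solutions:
 f(z) = (C1*sin(6^(3/4)*z/6) + C2*cos(6^(3/4)*z/6))*exp(-6^(3/4)*z/6) + (C3*sin(6^(3/4)*z/6) + C4*cos(6^(3/4)*z/6))*exp(6^(3/4)*z/6)


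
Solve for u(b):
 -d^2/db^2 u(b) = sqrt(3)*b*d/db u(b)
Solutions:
 u(b) = C1 + C2*erf(sqrt(2)*3^(1/4)*b/2)


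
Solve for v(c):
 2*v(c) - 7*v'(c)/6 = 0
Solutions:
 v(c) = C1*exp(12*c/7)


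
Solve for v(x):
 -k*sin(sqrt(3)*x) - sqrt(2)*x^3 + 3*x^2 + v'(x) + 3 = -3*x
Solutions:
 v(x) = C1 - sqrt(3)*k*cos(sqrt(3)*x)/3 + sqrt(2)*x^4/4 - x^3 - 3*x^2/2 - 3*x


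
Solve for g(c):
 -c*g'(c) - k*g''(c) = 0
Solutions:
 g(c) = C1 + C2*sqrt(k)*erf(sqrt(2)*c*sqrt(1/k)/2)


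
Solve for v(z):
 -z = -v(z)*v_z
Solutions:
 v(z) = -sqrt(C1 + z^2)
 v(z) = sqrt(C1 + z^2)


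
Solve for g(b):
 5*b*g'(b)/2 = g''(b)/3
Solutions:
 g(b) = C1 + C2*erfi(sqrt(15)*b/2)


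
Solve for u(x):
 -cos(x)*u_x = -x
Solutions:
 u(x) = C1 + Integral(x/cos(x), x)


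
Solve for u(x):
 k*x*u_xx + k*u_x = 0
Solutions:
 u(x) = C1 + C2*log(x)


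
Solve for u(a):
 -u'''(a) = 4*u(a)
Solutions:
 u(a) = C3*exp(-2^(2/3)*a) + (C1*sin(2^(2/3)*sqrt(3)*a/2) + C2*cos(2^(2/3)*sqrt(3)*a/2))*exp(2^(2/3)*a/2)


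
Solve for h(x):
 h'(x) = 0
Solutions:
 h(x) = C1


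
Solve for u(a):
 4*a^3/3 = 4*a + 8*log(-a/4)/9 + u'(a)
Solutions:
 u(a) = C1 + a^4/3 - 2*a^2 - 8*a*log(-a)/9 + 8*a*(1 + 2*log(2))/9


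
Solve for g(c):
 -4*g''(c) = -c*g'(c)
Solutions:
 g(c) = C1 + C2*erfi(sqrt(2)*c/4)


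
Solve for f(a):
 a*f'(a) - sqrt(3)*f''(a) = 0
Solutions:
 f(a) = C1 + C2*erfi(sqrt(2)*3^(3/4)*a/6)


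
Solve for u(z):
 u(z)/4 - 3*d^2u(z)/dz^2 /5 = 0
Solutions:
 u(z) = C1*exp(-sqrt(15)*z/6) + C2*exp(sqrt(15)*z/6)


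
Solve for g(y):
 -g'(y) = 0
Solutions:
 g(y) = C1


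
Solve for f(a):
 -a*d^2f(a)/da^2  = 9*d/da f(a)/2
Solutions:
 f(a) = C1 + C2/a^(7/2)


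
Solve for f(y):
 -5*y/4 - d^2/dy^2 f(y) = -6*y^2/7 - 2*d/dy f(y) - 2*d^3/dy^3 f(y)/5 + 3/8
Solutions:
 f(y) = C1 - y^3/7 + 11*y^2/112 + 16*y/35 + (C2*sin(sqrt(55)*y/4) + C3*cos(sqrt(55)*y/4))*exp(5*y/4)


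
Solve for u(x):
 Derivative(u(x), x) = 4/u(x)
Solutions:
 u(x) = -sqrt(C1 + 8*x)
 u(x) = sqrt(C1 + 8*x)


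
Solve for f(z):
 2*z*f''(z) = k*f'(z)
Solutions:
 f(z) = C1 + z^(re(k)/2 + 1)*(C2*sin(log(z)*Abs(im(k))/2) + C3*cos(log(z)*im(k)/2))


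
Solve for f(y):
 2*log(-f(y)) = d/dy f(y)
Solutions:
 -li(-f(y)) = C1 + 2*y


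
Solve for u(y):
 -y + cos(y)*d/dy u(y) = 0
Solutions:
 u(y) = C1 + Integral(y/cos(y), y)


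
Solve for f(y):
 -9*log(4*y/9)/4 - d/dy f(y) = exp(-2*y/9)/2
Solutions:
 f(y) = C1 - 9*y*log(y)/4 + 9*y*(-2*log(2) + 1 + 2*log(3))/4 + 9*exp(-2*y/9)/4


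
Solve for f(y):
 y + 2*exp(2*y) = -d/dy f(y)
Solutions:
 f(y) = C1 - y^2/2 - exp(2*y)


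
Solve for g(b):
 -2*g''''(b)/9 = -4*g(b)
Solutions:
 g(b) = C1*exp(-2^(1/4)*sqrt(3)*b) + C2*exp(2^(1/4)*sqrt(3)*b) + C3*sin(2^(1/4)*sqrt(3)*b) + C4*cos(2^(1/4)*sqrt(3)*b)


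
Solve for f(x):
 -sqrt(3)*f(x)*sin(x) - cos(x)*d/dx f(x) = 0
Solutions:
 f(x) = C1*cos(x)^(sqrt(3))


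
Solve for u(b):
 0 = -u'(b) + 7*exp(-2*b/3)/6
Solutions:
 u(b) = C1 - 7*exp(-2*b/3)/4


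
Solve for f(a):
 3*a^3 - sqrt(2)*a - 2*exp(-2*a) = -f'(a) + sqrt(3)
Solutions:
 f(a) = C1 - 3*a^4/4 + sqrt(2)*a^2/2 + sqrt(3)*a - exp(-2*a)


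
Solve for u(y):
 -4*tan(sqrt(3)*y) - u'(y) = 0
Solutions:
 u(y) = C1 + 4*sqrt(3)*log(cos(sqrt(3)*y))/3


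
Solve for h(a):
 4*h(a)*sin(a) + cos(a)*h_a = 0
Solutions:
 h(a) = C1*cos(a)^4


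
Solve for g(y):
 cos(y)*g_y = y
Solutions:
 g(y) = C1 + Integral(y/cos(y), y)


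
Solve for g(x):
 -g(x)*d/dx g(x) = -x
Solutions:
 g(x) = -sqrt(C1 + x^2)
 g(x) = sqrt(C1 + x^2)


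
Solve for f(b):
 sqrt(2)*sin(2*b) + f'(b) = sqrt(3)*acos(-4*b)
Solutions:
 f(b) = C1 + sqrt(3)*(b*acos(-4*b) + sqrt(1 - 16*b^2)/4) + sqrt(2)*cos(2*b)/2


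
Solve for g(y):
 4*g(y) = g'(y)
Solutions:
 g(y) = C1*exp(4*y)


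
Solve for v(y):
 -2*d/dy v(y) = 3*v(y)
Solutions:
 v(y) = C1*exp(-3*y/2)


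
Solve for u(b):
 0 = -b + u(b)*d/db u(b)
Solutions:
 u(b) = -sqrt(C1 + b^2)
 u(b) = sqrt(C1 + b^2)


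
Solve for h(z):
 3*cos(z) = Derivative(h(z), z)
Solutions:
 h(z) = C1 + 3*sin(z)


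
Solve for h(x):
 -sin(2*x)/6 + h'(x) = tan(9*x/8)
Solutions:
 h(x) = C1 - 8*log(cos(9*x/8))/9 - cos(2*x)/12


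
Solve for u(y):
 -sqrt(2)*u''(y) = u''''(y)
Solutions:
 u(y) = C1 + C2*y + C3*sin(2^(1/4)*y) + C4*cos(2^(1/4)*y)


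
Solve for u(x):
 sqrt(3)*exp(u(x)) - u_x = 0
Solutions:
 u(x) = log(-1/(C1 + sqrt(3)*x))


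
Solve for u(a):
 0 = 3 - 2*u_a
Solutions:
 u(a) = C1 + 3*a/2


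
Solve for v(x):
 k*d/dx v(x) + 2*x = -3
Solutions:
 v(x) = C1 - x^2/k - 3*x/k


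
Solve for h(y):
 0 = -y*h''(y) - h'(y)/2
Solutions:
 h(y) = C1 + C2*sqrt(y)


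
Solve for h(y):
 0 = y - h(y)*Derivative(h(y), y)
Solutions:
 h(y) = -sqrt(C1 + y^2)
 h(y) = sqrt(C1 + y^2)


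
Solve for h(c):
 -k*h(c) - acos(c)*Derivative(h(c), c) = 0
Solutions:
 h(c) = C1*exp(-k*Integral(1/acos(c), c))


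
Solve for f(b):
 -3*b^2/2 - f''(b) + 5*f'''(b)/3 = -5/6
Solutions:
 f(b) = C1 + C2*b + C3*exp(3*b/5) - b^4/8 - 5*b^3/6 - 15*b^2/4


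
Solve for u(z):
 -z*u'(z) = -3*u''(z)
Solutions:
 u(z) = C1 + C2*erfi(sqrt(6)*z/6)


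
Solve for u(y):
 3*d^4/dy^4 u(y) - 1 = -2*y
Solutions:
 u(y) = C1 + C2*y + C3*y^2 + C4*y^3 - y^5/180 + y^4/72


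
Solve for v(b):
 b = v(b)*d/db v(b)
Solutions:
 v(b) = -sqrt(C1 + b^2)
 v(b) = sqrt(C1 + b^2)


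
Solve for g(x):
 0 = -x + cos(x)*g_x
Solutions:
 g(x) = C1 + Integral(x/cos(x), x)


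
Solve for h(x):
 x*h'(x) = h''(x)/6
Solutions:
 h(x) = C1 + C2*erfi(sqrt(3)*x)


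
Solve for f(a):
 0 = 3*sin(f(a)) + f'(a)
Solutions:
 f(a) = -acos((-C1 - exp(6*a))/(C1 - exp(6*a))) + 2*pi
 f(a) = acos((-C1 - exp(6*a))/(C1 - exp(6*a)))


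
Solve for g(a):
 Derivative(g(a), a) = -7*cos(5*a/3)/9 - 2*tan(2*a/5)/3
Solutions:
 g(a) = C1 + 5*log(cos(2*a/5))/3 - 7*sin(5*a/3)/15


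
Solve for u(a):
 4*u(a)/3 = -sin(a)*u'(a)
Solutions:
 u(a) = C1*(cos(a) + 1)^(2/3)/(cos(a) - 1)^(2/3)


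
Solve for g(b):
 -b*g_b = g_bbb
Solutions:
 g(b) = C1 + Integral(C2*airyai(-b) + C3*airybi(-b), b)


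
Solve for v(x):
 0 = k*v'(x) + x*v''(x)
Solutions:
 v(x) = C1 + x^(1 - re(k))*(C2*sin(log(x)*Abs(im(k))) + C3*cos(log(x)*im(k)))


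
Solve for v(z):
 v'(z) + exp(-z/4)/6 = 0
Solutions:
 v(z) = C1 + 2*exp(-z/4)/3


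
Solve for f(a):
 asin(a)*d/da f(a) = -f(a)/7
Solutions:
 f(a) = C1*exp(-Integral(1/asin(a), a)/7)


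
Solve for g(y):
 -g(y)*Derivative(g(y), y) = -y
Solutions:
 g(y) = -sqrt(C1 + y^2)
 g(y) = sqrt(C1 + y^2)


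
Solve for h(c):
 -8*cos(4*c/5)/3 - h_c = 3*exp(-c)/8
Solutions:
 h(c) = C1 - 10*sin(4*c/5)/3 + 3*exp(-c)/8


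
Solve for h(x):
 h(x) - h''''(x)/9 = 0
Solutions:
 h(x) = C1*exp(-sqrt(3)*x) + C2*exp(sqrt(3)*x) + C3*sin(sqrt(3)*x) + C4*cos(sqrt(3)*x)


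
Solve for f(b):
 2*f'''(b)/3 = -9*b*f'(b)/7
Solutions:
 f(b) = C1 + Integral(C2*airyai(-3*14^(2/3)*b/14) + C3*airybi(-3*14^(2/3)*b/14), b)


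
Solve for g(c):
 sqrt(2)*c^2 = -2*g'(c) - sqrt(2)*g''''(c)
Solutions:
 g(c) = C1 + C4*exp(-2^(1/6)*c) - sqrt(2)*c^3/6 + (C2*sin(2^(1/6)*sqrt(3)*c/2) + C3*cos(2^(1/6)*sqrt(3)*c/2))*exp(2^(1/6)*c/2)


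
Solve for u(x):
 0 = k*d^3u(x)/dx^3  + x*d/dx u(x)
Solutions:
 u(x) = C1 + Integral(C2*airyai(x*(-1/k)^(1/3)) + C3*airybi(x*(-1/k)^(1/3)), x)


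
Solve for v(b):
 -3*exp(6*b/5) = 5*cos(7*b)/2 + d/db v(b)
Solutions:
 v(b) = C1 - 5*exp(6*b/5)/2 - 5*sin(7*b)/14


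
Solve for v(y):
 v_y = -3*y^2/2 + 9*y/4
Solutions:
 v(y) = C1 - y^3/2 + 9*y^2/8


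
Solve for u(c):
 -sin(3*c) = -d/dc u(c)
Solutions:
 u(c) = C1 - cos(3*c)/3


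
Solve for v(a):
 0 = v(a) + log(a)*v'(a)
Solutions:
 v(a) = C1*exp(-li(a))


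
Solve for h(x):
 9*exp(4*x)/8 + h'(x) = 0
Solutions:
 h(x) = C1 - 9*exp(4*x)/32


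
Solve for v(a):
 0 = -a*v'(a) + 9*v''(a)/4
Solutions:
 v(a) = C1 + C2*erfi(sqrt(2)*a/3)


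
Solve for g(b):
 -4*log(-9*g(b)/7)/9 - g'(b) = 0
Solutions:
 9*Integral(1/(log(-_y) - log(7) + 2*log(3)), (_y, g(b)))/4 = C1 - b


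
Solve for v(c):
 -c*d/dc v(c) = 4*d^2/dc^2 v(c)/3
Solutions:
 v(c) = C1 + C2*erf(sqrt(6)*c/4)


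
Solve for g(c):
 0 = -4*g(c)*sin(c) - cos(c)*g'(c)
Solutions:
 g(c) = C1*cos(c)^4


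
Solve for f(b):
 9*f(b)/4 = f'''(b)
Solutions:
 f(b) = C3*exp(2^(1/3)*3^(2/3)*b/2) + (C1*sin(3*2^(1/3)*3^(1/6)*b/4) + C2*cos(3*2^(1/3)*3^(1/6)*b/4))*exp(-2^(1/3)*3^(2/3)*b/4)


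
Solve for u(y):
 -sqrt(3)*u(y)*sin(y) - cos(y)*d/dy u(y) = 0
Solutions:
 u(y) = C1*cos(y)^(sqrt(3))


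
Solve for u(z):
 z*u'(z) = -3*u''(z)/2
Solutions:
 u(z) = C1 + C2*erf(sqrt(3)*z/3)


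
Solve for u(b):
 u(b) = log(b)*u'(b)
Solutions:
 u(b) = C1*exp(li(b))


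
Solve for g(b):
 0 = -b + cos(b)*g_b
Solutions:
 g(b) = C1 + Integral(b/cos(b), b)


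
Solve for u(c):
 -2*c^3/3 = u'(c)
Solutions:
 u(c) = C1 - c^4/6


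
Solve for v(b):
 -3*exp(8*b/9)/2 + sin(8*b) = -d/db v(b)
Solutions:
 v(b) = C1 + 27*exp(8*b/9)/16 + cos(8*b)/8


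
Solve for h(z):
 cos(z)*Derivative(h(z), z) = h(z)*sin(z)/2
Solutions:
 h(z) = C1/sqrt(cos(z))


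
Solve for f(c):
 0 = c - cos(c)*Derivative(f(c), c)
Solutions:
 f(c) = C1 + Integral(c/cos(c), c)


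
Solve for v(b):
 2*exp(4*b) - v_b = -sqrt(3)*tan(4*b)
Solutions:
 v(b) = C1 + exp(4*b)/2 - sqrt(3)*log(cos(4*b))/4


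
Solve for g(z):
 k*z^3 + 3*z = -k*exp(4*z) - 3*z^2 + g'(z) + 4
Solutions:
 g(z) = C1 + k*z^4/4 + k*exp(4*z)/4 + z^3 + 3*z^2/2 - 4*z


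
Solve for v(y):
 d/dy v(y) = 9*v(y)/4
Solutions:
 v(y) = C1*exp(9*y/4)


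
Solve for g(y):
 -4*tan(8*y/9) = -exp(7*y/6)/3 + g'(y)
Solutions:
 g(y) = C1 + 2*exp(7*y/6)/7 + 9*log(cos(8*y/9))/2


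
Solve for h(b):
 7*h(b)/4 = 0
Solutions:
 h(b) = 0


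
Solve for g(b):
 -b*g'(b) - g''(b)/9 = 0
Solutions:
 g(b) = C1 + C2*erf(3*sqrt(2)*b/2)


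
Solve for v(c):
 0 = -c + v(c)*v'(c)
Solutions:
 v(c) = -sqrt(C1 + c^2)
 v(c) = sqrt(C1 + c^2)


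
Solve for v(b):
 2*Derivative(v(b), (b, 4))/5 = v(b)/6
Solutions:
 v(b) = C1*exp(-sqrt(2)*3^(3/4)*5^(1/4)*b/6) + C2*exp(sqrt(2)*3^(3/4)*5^(1/4)*b/6) + C3*sin(sqrt(2)*3^(3/4)*5^(1/4)*b/6) + C4*cos(sqrt(2)*3^(3/4)*5^(1/4)*b/6)


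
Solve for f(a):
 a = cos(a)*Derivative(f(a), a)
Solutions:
 f(a) = C1 + Integral(a/cos(a), a)


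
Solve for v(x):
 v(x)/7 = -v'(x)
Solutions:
 v(x) = C1*exp(-x/7)


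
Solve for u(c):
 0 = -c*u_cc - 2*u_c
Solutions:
 u(c) = C1 + C2/c


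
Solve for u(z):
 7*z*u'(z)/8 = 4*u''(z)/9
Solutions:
 u(z) = C1 + C2*erfi(3*sqrt(7)*z/8)


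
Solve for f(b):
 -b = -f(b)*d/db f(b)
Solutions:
 f(b) = -sqrt(C1 + b^2)
 f(b) = sqrt(C1 + b^2)


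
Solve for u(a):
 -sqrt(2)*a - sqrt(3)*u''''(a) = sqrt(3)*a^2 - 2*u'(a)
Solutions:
 u(a) = C1 + C4*exp(2^(1/3)*3^(5/6)*a/3) + sqrt(3)*a^3/6 + sqrt(2)*a^2/4 + (C2*sin(6^(1/3)*a/2) + C3*cos(6^(1/3)*a/2))*exp(-2^(1/3)*3^(5/6)*a/6)


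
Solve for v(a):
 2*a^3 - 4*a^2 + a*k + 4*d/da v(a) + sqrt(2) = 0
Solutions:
 v(a) = C1 - a^4/8 + a^3/3 - a^2*k/8 - sqrt(2)*a/4


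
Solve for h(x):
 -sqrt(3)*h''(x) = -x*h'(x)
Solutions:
 h(x) = C1 + C2*erfi(sqrt(2)*3^(3/4)*x/6)


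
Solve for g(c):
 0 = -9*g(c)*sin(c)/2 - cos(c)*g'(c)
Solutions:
 g(c) = C1*cos(c)^(9/2)


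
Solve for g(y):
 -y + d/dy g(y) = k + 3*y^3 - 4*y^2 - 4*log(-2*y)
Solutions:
 g(y) = C1 + 3*y^4/4 - 4*y^3/3 + y^2/2 + y*(k - 4*log(2) + 4) - 4*y*log(-y)


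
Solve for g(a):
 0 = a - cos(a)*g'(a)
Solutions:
 g(a) = C1 + Integral(a/cos(a), a)


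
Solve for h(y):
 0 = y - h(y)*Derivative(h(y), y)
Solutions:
 h(y) = -sqrt(C1 + y^2)
 h(y) = sqrt(C1 + y^2)


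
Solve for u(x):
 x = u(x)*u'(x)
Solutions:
 u(x) = -sqrt(C1 + x^2)
 u(x) = sqrt(C1 + x^2)


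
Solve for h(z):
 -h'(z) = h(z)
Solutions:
 h(z) = C1*exp(-z)


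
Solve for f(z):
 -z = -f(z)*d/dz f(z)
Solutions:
 f(z) = -sqrt(C1 + z^2)
 f(z) = sqrt(C1 + z^2)


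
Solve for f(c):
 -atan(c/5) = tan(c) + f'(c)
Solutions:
 f(c) = C1 - c*atan(c/5) + 5*log(c^2 + 25)/2 + log(cos(c))


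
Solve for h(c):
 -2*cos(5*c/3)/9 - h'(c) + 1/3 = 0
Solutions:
 h(c) = C1 + c/3 - 2*sin(5*c/3)/15


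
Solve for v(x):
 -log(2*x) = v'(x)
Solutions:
 v(x) = C1 - x*log(x) - x*log(2) + x


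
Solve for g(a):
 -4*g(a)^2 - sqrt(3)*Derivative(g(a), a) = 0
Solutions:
 g(a) = 3/(C1 + 4*sqrt(3)*a)


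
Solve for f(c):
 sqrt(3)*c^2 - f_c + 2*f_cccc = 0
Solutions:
 f(c) = C1 + C4*exp(2^(2/3)*c/2) + sqrt(3)*c^3/3 + (C2*sin(2^(2/3)*sqrt(3)*c/4) + C3*cos(2^(2/3)*sqrt(3)*c/4))*exp(-2^(2/3)*c/4)


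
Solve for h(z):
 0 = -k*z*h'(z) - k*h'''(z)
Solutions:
 h(z) = C1 + Integral(C2*airyai(-z) + C3*airybi(-z), z)


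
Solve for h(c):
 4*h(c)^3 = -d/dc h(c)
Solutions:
 h(c) = -sqrt(2)*sqrt(-1/(C1 - 4*c))/2
 h(c) = sqrt(2)*sqrt(-1/(C1 - 4*c))/2


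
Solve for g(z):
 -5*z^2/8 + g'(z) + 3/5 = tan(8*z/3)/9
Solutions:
 g(z) = C1 + 5*z^3/24 - 3*z/5 - log(cos(8*z/3))/24


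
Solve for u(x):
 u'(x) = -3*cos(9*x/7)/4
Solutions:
 u(x) = C1 - 7*sin(9*x/7)/12


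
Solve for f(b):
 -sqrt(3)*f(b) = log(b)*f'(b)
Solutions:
 f(b) = C1*exp(-sqrt(3)*li(b))


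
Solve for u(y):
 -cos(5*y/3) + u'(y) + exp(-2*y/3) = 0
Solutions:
 u(y) = C1 + 3*sin(5*y/3)/5 + 3*exp(-2*y/3)/2


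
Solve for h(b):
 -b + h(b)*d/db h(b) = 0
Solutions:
 h(b) = -sqrt(C1 + b^2)
 h(b) = sqrt(C1 + b^2)


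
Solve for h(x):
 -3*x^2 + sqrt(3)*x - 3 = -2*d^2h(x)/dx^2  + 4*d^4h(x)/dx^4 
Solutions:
 h(x) = C1 + C2*x + C3*exp(-sqrt(2)*x/2) + C4*exp(sqrt(2)*x/2) + x^4/8 - sqrt(3)*x^3/12 + 15*x^2/4


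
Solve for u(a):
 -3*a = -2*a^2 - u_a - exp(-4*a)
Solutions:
 u(a) = C1 - 2*a^3/3 + 3*a^2/2 + exp(-4*a)/4


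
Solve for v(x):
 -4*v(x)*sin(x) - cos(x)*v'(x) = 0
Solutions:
 v(x) = C1*cos(x)^4


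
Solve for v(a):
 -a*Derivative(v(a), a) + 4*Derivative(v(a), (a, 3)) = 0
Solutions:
 v(a) = C1 + Integral(C2*airyai(2^(1/3)*a/2) + C3*airybi(2^(1/3)*a/2), a)


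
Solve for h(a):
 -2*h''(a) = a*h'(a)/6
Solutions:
 h(a) = C1 + C2*erf(sqrt(6)*a/12)


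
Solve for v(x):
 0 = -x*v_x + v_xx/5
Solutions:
 v(x) = C1 + C2*erfi(sqrt(10)*x/2)


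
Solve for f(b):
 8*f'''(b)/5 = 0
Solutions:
 f(b) = C1 + C2*b + C3*b^2


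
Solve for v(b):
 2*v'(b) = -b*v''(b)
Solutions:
 v(b) = C1 + C2/b


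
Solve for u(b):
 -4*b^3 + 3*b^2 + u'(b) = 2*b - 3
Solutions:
 u(b) = C1 + b^4 - b^3 + b^2 - 3*b
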